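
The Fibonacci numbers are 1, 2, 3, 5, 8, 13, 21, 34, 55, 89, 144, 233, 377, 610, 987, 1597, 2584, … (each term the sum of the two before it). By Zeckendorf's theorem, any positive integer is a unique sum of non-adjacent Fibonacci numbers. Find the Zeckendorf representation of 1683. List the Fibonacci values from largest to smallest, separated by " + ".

largest Fibonacci ≤ 1683 is 1597; 1683 − 1597 = 86
largest Fibonacci ≤ 86 is 55; 86 − 55 = 31
largest Fibonacci ≤ 31 is 21; 31 − 21 = 10
largest Fibonacci ≤ 10 is 8; 10 − 8 = 2
largest Fibonacci ≤ 2 is 2; 2 − 2 = 0
So 1683 = 1597 + 55 + 21 + 8 + 2, with no two terms consecutive in the sequence.

1597 + 55 + 21 + 8 + 2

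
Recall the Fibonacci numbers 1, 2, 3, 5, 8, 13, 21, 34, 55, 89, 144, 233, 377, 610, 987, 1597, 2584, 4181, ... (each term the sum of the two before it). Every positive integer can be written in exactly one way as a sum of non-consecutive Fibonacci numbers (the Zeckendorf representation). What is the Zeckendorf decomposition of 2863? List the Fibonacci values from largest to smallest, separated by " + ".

2584 + 233 + 34 + 8 + 3 + 1

2863: greatest Fibonacci not exceeding it is 2584, leaving 279
279: greatest Fibonacci not exceeding it is 233, leaving 46
46: greatest Fibonacci not exceeding it is 34, leaving 12
12: greatest Fibonacci not exceeding it is 8, leaving 4
4: greatest Fibonacci not exceeding it is 3, leaving 1
1: greatest Fibonacci not exceeding it is 1, leaving 0
So 2863 = 2584 + 233 + 34 + 8 + 3 + 1, with no two terms consecutive in the sequence.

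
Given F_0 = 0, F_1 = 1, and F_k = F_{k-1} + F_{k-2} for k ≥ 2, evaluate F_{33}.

Iterating the recurrence up to F_{27} = 196418 and F_{26} = 121393:
F_{28} = F_{27} + F_{26} = 196418 + 121393 = 317811
F_{29} = F_{28} + F_{27} = 317811 + 196418 = 514229
F_{30} = F_{29} + F_{28} = 514229 + 317811 = 832040
F_{31} = F_{30} + F_{29} = 832040 + 514229 = 1346269
F_{32} = F_{31} + F_{30} = 1346269 + 832040 = 2178309
F_{33} = F_{32} + F_{31} = 2178309 + 1346269 = 3524578

3524578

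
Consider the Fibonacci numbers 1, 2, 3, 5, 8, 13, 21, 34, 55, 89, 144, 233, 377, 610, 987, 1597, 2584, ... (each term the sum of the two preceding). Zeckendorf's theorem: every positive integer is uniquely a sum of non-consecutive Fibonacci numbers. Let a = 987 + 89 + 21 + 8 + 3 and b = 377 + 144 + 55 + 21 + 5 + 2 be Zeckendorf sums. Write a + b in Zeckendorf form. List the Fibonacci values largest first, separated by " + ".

The two numbers are 1108 and 604, so their sum is 1712.
largest Fibonacci ≤ 1712 is 1597; 1712 − 1597 = 115
largest Fibonacci ≤ 115 is 89; 115 − 89 = 26
largest Fibonacci ≤ 26 is 21; 26 − 21 = 5
largest Fibonacci ≤ 5 is 5; 5 − 5 = 0

1597 + 89 + 21 + 5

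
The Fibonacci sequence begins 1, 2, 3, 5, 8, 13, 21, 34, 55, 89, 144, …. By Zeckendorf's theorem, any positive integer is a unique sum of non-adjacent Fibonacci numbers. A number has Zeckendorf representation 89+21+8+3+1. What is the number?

89+21+8+3+1 = 122.

122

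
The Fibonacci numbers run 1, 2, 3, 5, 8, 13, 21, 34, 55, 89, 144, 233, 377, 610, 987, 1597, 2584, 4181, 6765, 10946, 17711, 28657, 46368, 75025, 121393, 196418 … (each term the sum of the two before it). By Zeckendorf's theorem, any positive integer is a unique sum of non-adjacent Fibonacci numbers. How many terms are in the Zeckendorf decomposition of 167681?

121393 ≤ 167681 < 196418, so take 121393; remainder 46288
28657 ≤ 46288 < 46368, so take 28657; remainder 17631
10946 ≤ 17631 < 17711, so take 10946; remainder 6685
4181 ≤ 6685 < 6765, so take 4181; remainder 2504
1597 ≤ 2504 < 2584, so take 1597; remainder 907
610 ≤ 907 < 987, so take 610; remainder 297
233 ≤ 297 < 377, so take 233; remainder 64
55 ≤ 64 < 89, so take 55; remainder 9
8 ≤ 9 < 13, so take 8; remainder 1
1 ≤ 1 < 2, so take 1; remainder 0
167681 = 121393 + 28657 + 10946 + 4181 + 1597 + 610 + 233 + 55 + 8 + 1, which has 10 terms.

10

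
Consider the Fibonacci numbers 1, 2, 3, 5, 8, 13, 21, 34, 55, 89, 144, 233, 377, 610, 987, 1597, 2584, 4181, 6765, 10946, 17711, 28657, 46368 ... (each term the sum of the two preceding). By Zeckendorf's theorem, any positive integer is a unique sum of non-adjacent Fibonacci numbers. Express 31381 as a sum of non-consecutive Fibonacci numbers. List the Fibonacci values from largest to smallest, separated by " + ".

Greedy algorithm:
largest Fibonacci ≤ 31381 is 28657; 31381 − 28657 = 2724
largest Fibonacci ≤ 2724 is 2584; 2724 − 2584 = 140
largest Fibonacci ≤ 140 is 89; 140 − 89 = 51
largest Fibonacci ≤ 51 is 34; 51 − 34 = 17
largest Fibonacci ≤ 17 is 13; 17 − 13 = 4
largest Fibonacci ≤ 4 is 3; 4 − 3 = 1
largest Fibonacci ≤ 1 is 1; 1 − 1 = 0
So 31381 = 28657 + 2584 + 89 + 34 + 13 + 3 + 1, with no two terms consecutive in the sequence.

28657 + 2584 + 89 + 34 + 13 + 3 + 1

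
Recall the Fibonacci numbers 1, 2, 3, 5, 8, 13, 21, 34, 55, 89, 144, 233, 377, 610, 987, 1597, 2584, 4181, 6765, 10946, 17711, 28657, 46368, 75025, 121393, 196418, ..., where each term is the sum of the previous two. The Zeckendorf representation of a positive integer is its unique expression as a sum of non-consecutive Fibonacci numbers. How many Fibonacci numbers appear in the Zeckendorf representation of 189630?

subtract 121393 from 189630: 68237 remains
subtract 46368 from 68237: 21869 remains
subtract 17711 from 21869: 4158 remains
subtract 2584 from 4158: 1574 remains
subtract 987 from 1574: 587 remains
subtract 377 from 587: 210 remains
subtract 144 from 210: 66 remains
subtract 55 from 66: 11 remains
subtract 8 from 11: 3 remains
subtract 3 from 3: 0 remains
189630 = 121393 + 46368 + 17711 + 2584 + 987 + 377 + 144 + 55 + 8 + 3, which has 10 terms.

10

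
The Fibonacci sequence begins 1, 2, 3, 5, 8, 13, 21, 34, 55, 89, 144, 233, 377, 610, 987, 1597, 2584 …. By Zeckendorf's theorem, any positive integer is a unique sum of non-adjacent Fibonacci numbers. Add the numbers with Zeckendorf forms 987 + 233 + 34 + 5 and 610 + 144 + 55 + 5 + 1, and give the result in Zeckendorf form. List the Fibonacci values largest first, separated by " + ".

The two numbers are 1259 and 815, so their sum is 2074.
Greedily peel off the largest Fibonacci term at each step:
subtract 1597 from 2074: 477 remains
subtract 377 from 477: 100 remains
subtract 89 from 100: 11 remains
subtract 8 from 11: 3 remains
subtract 3 from 3: 0 remains

1597 + 377 + 89 + 8 + 3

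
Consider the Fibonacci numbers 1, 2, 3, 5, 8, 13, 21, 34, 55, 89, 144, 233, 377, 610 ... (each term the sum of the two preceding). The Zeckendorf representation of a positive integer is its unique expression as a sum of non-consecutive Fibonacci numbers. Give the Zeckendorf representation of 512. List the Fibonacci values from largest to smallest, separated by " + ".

377 + 89 + 34 + 8 + 3 + 1

377 ≤ 512 < 610, so take 377; remainder 135
89 ≤ 135 < 144, so take 89; remainder 46
34 ≤ 46 < 55, so take 34; remainder 12
8 ≤ 12 < 13, so take 8; remainder 4
3 ≤ 4 < 5, so take 3; remainder 1
1 ≤ 1 < 2, so take 1; remainder 0
So 512 = 377 + 89 + 34 + 8 + 3 + 1, with no two terms consecutive in the sequence.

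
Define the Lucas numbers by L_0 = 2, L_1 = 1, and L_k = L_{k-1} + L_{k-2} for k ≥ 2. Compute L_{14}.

843

Iterating the recurrence up to L_{10} = 123 and L_{9} = 76:
L_{11} = L_{10} + L_{9} = 123 + 76 = 199
L_{12} = L_{11} + L_{10} = 199 + 123 = 322
L_{13} = L_{12} + L_{11} = 322 + 199 = 521
L_{14} = L_{13} + L_{12} = 521 + 322 = 843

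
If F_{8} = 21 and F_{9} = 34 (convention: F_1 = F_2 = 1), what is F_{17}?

1597

By F_{2k+1} = F_k² + F_{k+1}²: F_{17} = 21² + 34² = 441 + 1156 = 1597.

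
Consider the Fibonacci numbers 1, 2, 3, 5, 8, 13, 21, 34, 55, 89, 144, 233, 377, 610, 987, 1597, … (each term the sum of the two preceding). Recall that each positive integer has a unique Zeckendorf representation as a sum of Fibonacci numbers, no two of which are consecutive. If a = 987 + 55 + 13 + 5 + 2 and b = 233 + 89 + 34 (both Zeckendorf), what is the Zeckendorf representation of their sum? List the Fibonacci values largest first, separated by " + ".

The two numbers are 1062 and 356, so their sum is 1418.
take 987 (≤ 1418); 1418 − 987 = 431
take 377 (≤ 431); 431 − 377 = 54
take 34 (≤ 54); 54 − 34 = 20
take 13 (≤ 20); 20 − 13 = 7
take 5 (≤ 7); 7 − 5 = 2
take 2 (≤ 2); 2 − 2 = 0

987 + 377 + 34 + 13 + 5 + 2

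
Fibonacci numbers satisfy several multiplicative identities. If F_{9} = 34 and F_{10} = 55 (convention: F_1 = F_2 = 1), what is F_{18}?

2584

By the doubling identity F_{2k} = F_k(2F_{k+1} − F_k): F_{18} = 34·(2·55 − 34) = 34·76 = 2584.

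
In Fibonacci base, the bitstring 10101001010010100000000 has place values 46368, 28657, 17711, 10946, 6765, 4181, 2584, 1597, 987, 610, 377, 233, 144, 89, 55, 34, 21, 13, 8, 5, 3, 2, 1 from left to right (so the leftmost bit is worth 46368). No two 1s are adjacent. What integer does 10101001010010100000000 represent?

Summing the place values of the 1 bits: 46368 + 17711 + 6765 + 1597 + 610 + 144 + 55 = 73250.

73250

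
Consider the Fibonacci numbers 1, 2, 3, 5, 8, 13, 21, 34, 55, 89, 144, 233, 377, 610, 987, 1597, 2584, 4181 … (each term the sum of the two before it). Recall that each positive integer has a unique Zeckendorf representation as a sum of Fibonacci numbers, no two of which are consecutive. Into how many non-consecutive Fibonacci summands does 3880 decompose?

5

Greedy algorithm:
take 2584 (≤ 3880); 3880 − 2584 = 1296
take 987 (≤ 1296); 1296 − 987 = 309
take 233 (≤ 309); 309 − 233 = 76
take 55 (≤ 76); 76 − 55 = 21
take 21 (≤ 21); 21 − 21 = 0
3880 = 2584 + 987 + 233 + 55 + 21, which has 5 terms.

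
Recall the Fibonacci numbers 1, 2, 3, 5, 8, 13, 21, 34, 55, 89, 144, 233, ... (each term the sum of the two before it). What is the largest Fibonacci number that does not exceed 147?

144

144 ≤ 147 < 233, so the largest Fibonacci number not exceeding 147 is 144.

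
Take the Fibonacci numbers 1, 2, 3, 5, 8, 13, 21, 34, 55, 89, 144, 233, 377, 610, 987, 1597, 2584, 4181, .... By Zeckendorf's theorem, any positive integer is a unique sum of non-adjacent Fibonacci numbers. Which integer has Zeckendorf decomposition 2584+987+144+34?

2584+987+144+34 = 3749.

3749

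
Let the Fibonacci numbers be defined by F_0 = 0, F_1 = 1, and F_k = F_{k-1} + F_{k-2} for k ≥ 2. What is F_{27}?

196418

Iterating the recurrence up to F_{22} = 17711 and F_{21} = 10946:
F_{23} = F_{22} + F_{21} = 17711 + 10946 = 28657
F_{24} = F_{23} + F_{22} = 28657 + 17711 = 46368
F_{25} = F_{24} + F_{23} = 46368 + 28657 = 75025
F_{26} = F_{25} + F_{24} = 75025 + 46368 = 121393
F_{27} = F_{26} + F_{25} = 121393 + 75025 = 196418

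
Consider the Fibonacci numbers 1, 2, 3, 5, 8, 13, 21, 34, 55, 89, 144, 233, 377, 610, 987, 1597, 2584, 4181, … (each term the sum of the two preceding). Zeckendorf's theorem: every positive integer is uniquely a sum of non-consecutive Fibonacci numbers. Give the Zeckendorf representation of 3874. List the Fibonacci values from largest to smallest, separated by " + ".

take 2584 (≤ 3874); 3874 − 2584 = 1290
take 987 (≤ 1290); 1290 − 987 = 303
take 233 (≤ 303); 303 − 233 = 70
take 55 (≤ 70); 70 − 55 = 15
take 13 (≤ 15); 15 − 13 = 2
take 2 (≤ 2); 2 − 2 = 0
So 3874 = 2584 + 987 + 233 + 55 + 13 + 2, with no two terms consecutive in the sequence.

2584 + 987 + 233 + 55 + 13 + 2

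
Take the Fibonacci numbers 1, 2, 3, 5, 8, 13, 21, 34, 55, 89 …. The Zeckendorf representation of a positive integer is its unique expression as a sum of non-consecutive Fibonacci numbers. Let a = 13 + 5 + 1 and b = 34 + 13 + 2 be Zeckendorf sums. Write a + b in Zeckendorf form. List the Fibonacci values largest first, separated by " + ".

The two numbers are 19 and 49, so their sum is 68.
subtract 55 from 68: 13 remains
subtract 13 from 13: 0 remains

55 + 13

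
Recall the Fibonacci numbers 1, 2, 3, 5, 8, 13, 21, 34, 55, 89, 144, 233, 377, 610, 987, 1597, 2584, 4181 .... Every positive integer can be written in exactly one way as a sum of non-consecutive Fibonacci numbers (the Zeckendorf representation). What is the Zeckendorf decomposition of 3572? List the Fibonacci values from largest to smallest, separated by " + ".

2584 + 987 + 1

Greedily peel off the largest Fibonacci term at each step:
subtract 2584 from 3572: 988 remains
subtract 987 from 988: 1 remains
subtract 1 from 1: 0 remains
So 3572 = 2584 + 987 + 1, with no two terms consecutive in the sequence.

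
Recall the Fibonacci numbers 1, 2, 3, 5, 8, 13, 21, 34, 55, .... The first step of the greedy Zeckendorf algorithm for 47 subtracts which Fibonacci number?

34

34 ≤ 47 < 55, so the largest Fibonacci number not exceeding 47 is 34.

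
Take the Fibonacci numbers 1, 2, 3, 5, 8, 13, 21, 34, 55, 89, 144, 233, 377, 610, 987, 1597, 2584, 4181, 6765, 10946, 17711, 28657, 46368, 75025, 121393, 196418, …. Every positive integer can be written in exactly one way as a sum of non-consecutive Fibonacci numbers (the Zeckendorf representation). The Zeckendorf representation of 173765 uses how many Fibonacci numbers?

Greedy algorithm:
121393 ≤ 173765 < 196418, so take 121393; remainder 52372
46368 ≤ 52372 < 75025, so take 46368; remainder 6004
4181 ≤ 6004 < 6765, so take 4181; remainder 1823
1597 ≤ 1823 < 2584, so take 1597; remainder 226
144 ≤ 226 < 233, so take 144; remainder 82
55 ≤ 82 < 89, so take 55; remainder 27
21 ≤ 27 < 34, so take 21; remainder 6
5 ≤ 6 < 8, so take 5; remainder 1
1 ≤ 1 < 2, so take 1; remainder 0
173765 = 121393 + 46368 + 4181 + 1597 + 144 + 55 + 21 + 5 + 1, which has 9 terms.

9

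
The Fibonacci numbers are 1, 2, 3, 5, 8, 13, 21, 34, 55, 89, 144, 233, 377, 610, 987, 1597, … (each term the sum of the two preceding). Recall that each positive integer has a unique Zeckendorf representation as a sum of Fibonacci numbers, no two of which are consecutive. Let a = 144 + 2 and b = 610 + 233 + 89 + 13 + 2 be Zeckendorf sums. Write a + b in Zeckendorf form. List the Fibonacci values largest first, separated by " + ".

987 + 89 + 13 + 3 + 1

The two numbers are 146 and 947, so their sum is 1093.
Greedily peel off the largest Fibonacci term at each step:
take 987 (≤ 1093); 1093 − 987 = 106
take 89 (≤ 106); 106 − 89 = 17
take 13 (≤ 17); 17 − 13 = 4
take 3 (≤ 4); 4 − 3 = 1
take 1 (≤ 1); 1 − 1 = 0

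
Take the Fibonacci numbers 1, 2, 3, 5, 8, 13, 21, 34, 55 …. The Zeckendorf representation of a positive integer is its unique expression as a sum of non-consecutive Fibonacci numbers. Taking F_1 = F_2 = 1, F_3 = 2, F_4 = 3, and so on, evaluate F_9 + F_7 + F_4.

50

F_9 + F_7 + F_4 = 34 + 13 + 3 = 50.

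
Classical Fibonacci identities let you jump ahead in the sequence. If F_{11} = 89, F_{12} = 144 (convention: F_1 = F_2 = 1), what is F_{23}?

28657

By the addition formula F_{m+n} = F_m F_{n+1} + F_{m−1} F_n with m=12, n=11: F_{23} = 144·144 + 89·89 = 20736 + 7921 = 28657.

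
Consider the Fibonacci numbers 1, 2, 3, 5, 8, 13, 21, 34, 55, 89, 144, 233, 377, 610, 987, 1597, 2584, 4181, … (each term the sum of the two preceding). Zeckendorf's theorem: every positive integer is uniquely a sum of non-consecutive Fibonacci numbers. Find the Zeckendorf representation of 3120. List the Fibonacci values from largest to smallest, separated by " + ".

2584 + 377 + 144 + 13 + 2

3120: greatest Fibonacci not exceeding it is 2584, leaving 536
536: greatest Fibonacci not exceeding it is 377, leaving 159
159: greatest Fibonacci not exceeding it is 144, leaving 15
15: greatest Fibonacci not exceeding it is 13, leaving 2
2: greatest Fibonacci not exceeding it is 2, leaving 0
So 3120 = 2584 + 377 + 144 + 13 + 2, with no two terms consecutive in the sequence.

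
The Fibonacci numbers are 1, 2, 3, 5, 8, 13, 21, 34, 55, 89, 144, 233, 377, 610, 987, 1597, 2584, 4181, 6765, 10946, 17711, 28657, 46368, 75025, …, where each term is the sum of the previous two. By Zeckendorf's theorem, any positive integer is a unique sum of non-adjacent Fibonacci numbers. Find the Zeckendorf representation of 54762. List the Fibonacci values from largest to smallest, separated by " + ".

46368 + 6765 + 1597 + 21 + 8 + 3

46368 ≤ 54762 < 75025, so take 46368; remainder 8394
6765 ≤ 8394 < 10946, so take 6765; remainder 1629
1597 ≤ 1629 < 2584, so take 1597; remainder 32
21 ≤ 32 < 34, so take 21; remainder 11
8 ≤ 11 < 13, so take 8; remainder 3
3 ≤ 3 < 5, so take 3; remainder 0
So 54762 = 46368 + 6765 + 1597 + 21 + 8 + 3, with no two terms consecutive in the sequence.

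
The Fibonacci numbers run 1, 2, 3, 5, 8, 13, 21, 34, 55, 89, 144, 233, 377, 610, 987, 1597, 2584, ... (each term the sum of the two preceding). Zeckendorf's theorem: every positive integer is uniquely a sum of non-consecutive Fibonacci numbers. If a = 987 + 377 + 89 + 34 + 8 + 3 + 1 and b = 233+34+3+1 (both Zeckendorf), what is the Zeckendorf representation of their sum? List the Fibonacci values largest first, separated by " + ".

The two numbers are 1499 and 271, so their sum is 1770.
subtract 1597 from 1770: 173 remains
subtract 144 from 173: 29 remains
subtract 21 from 29: 8 remains
subtract 8 from 8: 0 remains

1597 + 144 + 21 + 8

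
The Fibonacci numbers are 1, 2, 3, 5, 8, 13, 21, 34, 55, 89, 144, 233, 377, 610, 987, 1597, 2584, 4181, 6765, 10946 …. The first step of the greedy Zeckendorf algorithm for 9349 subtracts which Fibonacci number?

6765 ≤ 9349 < 10946, so the largest Fibonacci number not exceeding 9349 is 6765.

6765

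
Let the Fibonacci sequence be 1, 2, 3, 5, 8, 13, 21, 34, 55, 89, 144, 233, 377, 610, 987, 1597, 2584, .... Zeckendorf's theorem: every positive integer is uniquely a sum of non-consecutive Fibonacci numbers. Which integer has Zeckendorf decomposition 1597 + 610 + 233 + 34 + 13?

2487

1597 + 610 + 233 + 34 + 13 = 2487.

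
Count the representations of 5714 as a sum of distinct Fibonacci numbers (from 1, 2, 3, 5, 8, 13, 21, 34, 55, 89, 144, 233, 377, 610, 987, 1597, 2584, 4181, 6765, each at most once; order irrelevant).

22

Each representation comes from the Zeckendorf form by replacing some F_k with F_{k−1} + F_{k−2} where possible.
5714 = 4181+987+377+144+21+3+1 = 4181+987+377+144+13+8+3+1 = 4181+987+377+89+55+21+3+1 = … (19 more), for 22 in all.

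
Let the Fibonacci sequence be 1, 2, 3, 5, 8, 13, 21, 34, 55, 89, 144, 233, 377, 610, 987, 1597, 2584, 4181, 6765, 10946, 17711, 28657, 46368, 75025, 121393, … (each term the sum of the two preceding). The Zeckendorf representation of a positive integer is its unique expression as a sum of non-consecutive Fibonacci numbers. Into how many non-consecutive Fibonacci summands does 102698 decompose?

6

subtract 75025 from 102698: 27673 remains
subtract 17711 from 27673: 9962 remains
subtract 6765 from 9962: 3197 remains
subtract 2584 from 3197: 613 remains
subtract 610 from 613: 3 remains
subtract 3 from 3: 0 remains
102698 = 75025 + 17711 + 6765 + 2584 + 610 + 3, which has 6 terms.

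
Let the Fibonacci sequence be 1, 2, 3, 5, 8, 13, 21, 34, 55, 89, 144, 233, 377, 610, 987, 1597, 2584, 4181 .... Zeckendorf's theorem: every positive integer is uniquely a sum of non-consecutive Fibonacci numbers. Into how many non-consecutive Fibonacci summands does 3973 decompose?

Greedy algorithm:
2584 ≤ 3973 < 4181, so take 2584; remainder 1389
987 ≤ 1389 < 1597, so take 987; remainder 402
377 ≤ 402 < 610, so take 377; remainder 25
21 ≤ 25 < 34, so take 21; remainder 4
3 ≤ 4 < 5, so take 3; remainder 1
1 ≤ 1 < 2, so take 1; remainder 0
3973 = 2584 + 987 + 377 + 21 + 3 + 1, which has 6 terms.

6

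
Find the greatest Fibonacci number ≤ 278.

233 ≤ 278 < 377, so the largest Fibonacci number not exceeding 278 is 233.

233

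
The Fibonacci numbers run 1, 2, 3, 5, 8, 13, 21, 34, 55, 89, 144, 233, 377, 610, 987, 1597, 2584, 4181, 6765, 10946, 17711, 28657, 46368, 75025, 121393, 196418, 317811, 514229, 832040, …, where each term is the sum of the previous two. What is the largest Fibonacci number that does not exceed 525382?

514229

514229 ≤ 525382 < 832040, so the largest Fibonacci number not exceeding 525382 is 514229.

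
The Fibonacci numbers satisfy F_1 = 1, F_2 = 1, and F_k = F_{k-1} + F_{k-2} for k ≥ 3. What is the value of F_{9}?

34

Iterating the recurrence up to F_{5} = 5 and F_{4} = 3:
F_{6} = F_{5} + F_{4} = 5 + 3 = 8
F_{7} = F_{6} + F_{5} = 8 + 5 = 13
F_{8} = F_{7} + F_{6} = 13 + 8 = 21
F_{9} = F_{8} + F_{7} = 21 + 13 = 34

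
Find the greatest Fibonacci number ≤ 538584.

514229 ≤ 538584 < 832040, so the largest Fibonacci number not exceeding 538584 is 514229.

514229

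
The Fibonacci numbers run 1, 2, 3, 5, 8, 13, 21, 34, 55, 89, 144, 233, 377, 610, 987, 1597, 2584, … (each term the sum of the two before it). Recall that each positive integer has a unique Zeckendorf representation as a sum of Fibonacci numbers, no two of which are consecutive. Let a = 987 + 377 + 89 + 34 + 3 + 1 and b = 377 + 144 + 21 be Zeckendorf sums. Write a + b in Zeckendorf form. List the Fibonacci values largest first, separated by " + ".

The two numbers are 1491 and 542, so their sum is 2033.
subtract 1597 from 2033: 436 remains
subtract 377 from 436: 59 remains
subtract 55 from 59: 4 remains
subtract 3 from 4: 1 remains
subtract 1 from 1: 0 remains

1597 + 377 + 55 + 3 + 1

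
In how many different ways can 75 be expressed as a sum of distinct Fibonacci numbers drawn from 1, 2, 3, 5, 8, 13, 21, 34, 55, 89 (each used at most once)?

Starting from the Zeckendorf form and repeatedly splitting a term F_k into F_{k−1} + F_{k−2} (when neither is already used) reaches every representation.
75 = 55+13+5+2 = 34+21+13+5+2 — 2 representations.

2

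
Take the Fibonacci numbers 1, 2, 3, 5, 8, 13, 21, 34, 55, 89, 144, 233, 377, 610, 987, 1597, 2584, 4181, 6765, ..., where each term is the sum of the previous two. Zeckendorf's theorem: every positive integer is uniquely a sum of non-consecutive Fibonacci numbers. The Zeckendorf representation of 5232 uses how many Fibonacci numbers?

5

4181 ≤ 5232 < 6765, so take 4181; remainder 1051
987 ≤ 1051 < 1597, so take 987; remainder 64
55 ≤ 64 < 89, so take 55; remainder 9
8 ≤ 9 < 13, so take 8; remainder 1
1 ≤ 1 < 2, so take 1; remainder 0
5232 = 4181 + 987 + 55 + 8 + 1, which has 5 terms.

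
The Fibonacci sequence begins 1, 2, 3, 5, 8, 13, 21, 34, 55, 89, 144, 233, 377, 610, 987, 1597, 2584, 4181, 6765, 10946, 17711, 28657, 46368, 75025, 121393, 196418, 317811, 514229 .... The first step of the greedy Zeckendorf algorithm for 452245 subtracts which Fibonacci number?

317811

317811 ≤ 452245 < 514229, so the largest Fibonacci number not exceeding 452245 is 317811.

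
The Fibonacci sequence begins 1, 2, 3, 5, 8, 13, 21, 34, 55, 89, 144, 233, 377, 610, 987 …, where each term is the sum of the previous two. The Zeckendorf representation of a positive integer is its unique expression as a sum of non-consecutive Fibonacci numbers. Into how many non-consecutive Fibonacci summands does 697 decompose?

Greedily peel off the largest Fibonacci term at each step:
697 − 610 = 87
87 − 55 = 32
32 − 21 = 11
11 − 8 = 3
3 − 3 = 0
697 = 610 + 55 + 21 + 8 + 3, which has 5 terms.

5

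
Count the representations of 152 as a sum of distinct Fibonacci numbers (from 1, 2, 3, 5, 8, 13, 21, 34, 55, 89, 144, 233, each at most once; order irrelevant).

Starting from the Zeckendorf form and repeatedly splitting a term F_k into F_{k−1} + F_{k−2} (when neither is already used) reaches every representation.
152 = 144+8 = 144+5+3 = 89+55+8 = 144+5+2+1 = … (7 more), for 11 in all.

11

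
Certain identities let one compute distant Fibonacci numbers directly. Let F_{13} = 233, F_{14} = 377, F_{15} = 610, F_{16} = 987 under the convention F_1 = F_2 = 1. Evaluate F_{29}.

By the addition formula F_{m+n} = F_m F_{n+1} + F_{m−1} F_n with m=14, n=15: F_{29} = 377·987 + 233·610 = 372099 + 142130 = 514229.

514229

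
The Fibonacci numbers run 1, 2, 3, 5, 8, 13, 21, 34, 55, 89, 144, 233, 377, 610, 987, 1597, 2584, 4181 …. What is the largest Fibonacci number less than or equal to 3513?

2584 ≤ 3513 < 4181, so the largest Fibonacci number not exceeding 3513 is 2584.

2584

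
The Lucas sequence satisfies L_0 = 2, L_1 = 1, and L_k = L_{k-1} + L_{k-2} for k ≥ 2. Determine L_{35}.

Iterating the recurrence up to L_{31} = 3010349 and L_{30} = 1860498:
L_{32} = L_{31} + L_{30} = 3010349 + 1860498 = 4870847
L_{33} = L_{32} + L_{31} = 4870847 + 3010349 = 7881196
L_{34} = L_{33} + L_{32} = 7881196 + 4870847 = 12752043
L_{35} = L_{34} + L_{33} = 12752043 + 7881196 = 20633239

20633239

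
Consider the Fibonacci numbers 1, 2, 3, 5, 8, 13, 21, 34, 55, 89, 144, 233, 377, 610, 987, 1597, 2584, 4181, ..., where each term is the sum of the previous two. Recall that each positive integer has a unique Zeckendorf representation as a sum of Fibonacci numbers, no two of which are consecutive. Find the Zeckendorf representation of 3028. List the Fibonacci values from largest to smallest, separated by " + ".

take 2584 (≤ 3028); 3028 − 2584 = 444
take 377 (≤ 444); 444 − 377 = 67
take 55 (≤ 67); 67 − 55 = 12
take 8 (≤ 12); 12 − 8 = 4
take 3 (≤ 4); 4 − 3 = 1
take 1 (≤ 1); 1 − 1 = 0
So 3028 = 2584 + 377 + 55 + 8 + 3 + 1, with no two terms consecutive in the sequence.

2584 + 377 + 55 + 8 + 3 + 1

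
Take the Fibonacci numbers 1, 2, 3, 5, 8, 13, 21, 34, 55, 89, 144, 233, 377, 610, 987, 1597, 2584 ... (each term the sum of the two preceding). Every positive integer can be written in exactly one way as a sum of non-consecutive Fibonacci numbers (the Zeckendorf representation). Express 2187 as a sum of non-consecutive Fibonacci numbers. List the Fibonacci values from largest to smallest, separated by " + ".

1597 + 377 + 144 + 55 + 13 + 1

Greedily peel off the largest Fibonacci term at each step:
1597 ≤ 2187 < 2584, so take 1597; remainder 590
377 ≤ 590 < 610, so take 377; remainder 213
144 ≤ 213 < 233, so take 144; remainder 69
55 ≤ 69 < 89, so take 55; remainder 14
13 ≤ 14 < 21, so take 13; remainder 1
1 ≤ 1 < 2, so take 1; remainder 0
So 2187 = 1597 + 377 + 144 + 55 + 13 + 1, with no two terms consecutive in the sequence.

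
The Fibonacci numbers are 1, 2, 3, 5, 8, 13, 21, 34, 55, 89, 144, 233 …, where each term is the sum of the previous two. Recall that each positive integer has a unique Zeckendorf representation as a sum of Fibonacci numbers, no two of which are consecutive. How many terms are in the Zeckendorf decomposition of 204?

Greedy algorithm:
subtract 144 from 204: 60 remains
subtract 55 from 60: 5 remains
subtract 5 from 5: 0 remains
204 = 144 + 55 + 5, which has 3 terms.

3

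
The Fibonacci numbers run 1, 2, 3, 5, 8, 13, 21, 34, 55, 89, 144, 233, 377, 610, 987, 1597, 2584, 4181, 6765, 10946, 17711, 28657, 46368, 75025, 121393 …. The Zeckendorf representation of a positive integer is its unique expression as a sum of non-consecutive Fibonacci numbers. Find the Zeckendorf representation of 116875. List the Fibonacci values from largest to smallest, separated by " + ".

75025 + 28657 + 10946 + 1597 + 610 + 34 + 5 + 1

Repeatedly subtract the largest Fibonacci number that fits:
75025 ≤ 116875 < 121393, so take 75025; remainder 41850
28657 ≤ 41850 < 46368, so take 28657; remainder 13193
10946 ≤ 13193 < 17711, so take 10946; remainder 2247
1597 ≤ 2247 < 2584, so take 1597; remainder 650
610 ≤ 650 < 987, so take 610; remainder 40
34 ≤ 40 < 55, so take 34; remainder 6
5 ≤ 6 < 8, so take 5; remainder 1
1 ≤ 1 < 2, so take 1; remainder 0
So 116875 = 75025 + 28657 + 10946 + 1597 + 610 + 34 + 5 + 1, with no two terms consecutive in the sequence.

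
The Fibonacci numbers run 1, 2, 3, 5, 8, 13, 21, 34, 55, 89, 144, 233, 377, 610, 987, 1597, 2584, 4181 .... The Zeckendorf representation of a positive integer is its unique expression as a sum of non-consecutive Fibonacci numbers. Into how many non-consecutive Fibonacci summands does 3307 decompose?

Repeatedly subtract the largest Fibonacci number that fits:
3307 − 2584 = 723
723 − 610 = 113
113 − 89 = 24
24 − 21 = 3
3 − 3 = 0
3307 = 2584 + 610 + 89 + 21 + 3, which has 5 terms.

5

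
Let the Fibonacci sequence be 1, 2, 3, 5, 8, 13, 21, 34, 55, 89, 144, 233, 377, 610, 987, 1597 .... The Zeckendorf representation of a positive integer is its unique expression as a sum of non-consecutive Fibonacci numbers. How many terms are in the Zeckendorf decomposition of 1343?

Greedily peel off the largest Fibonacci term at each step:
1343 − 987 = 356
356 − 233 = 123
123 − 89 = 34
34 − 34 = 0
1343 = 987 + 233 + 89 + 34, which has 4 terms.

4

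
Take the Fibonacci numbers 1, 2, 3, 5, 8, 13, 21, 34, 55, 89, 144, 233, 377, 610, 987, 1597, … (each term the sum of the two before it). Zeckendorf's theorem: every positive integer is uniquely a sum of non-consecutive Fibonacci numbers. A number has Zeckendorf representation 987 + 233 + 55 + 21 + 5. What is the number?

1301

987 + 233 + 55 + 21 + 5 = 1301.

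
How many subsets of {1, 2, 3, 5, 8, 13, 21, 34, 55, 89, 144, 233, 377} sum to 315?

Each representation comes from the Zeckendorf form by replacing some F_k with F_{k−1} + F_{k−2} where possible.
315 = 233+55+21+5+1 = 233+55+21+3+2+1 = 233+55+13+8+5+1 = … (9 more), for 12 in all.

12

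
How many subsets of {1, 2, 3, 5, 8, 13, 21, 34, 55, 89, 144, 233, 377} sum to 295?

6

Each representation comes from the Zeckendorf form by replacing some F_k with F_{k−1} + F_{k−2} where possible.
295 = 233+55+5+2 = 233+34+21+5+2 = 144+89+55+5+2 = 233+34+13+8+5+2 = … (2 more), for 6 in all.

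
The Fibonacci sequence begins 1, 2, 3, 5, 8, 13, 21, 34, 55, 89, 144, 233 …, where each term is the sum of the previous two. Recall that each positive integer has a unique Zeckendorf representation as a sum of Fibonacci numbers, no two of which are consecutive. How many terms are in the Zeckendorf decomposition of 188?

Repeatedly subtract the largest Fibonacci number that fits:
take 144 (≤ 188); 188 − 144 = 44
take 34 (≤ 44); 44 − 34 = 10
take 8 (≤ 10); 10 − 8 = 2
take 2 (≤ 2); 2 − 2 = 0
188 = 144 + 34 + 8 + 2, which has 4 terms.

4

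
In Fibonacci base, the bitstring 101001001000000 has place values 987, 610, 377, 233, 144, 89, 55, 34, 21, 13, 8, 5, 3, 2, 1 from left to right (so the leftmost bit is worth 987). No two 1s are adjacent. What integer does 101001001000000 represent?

Summing the place values of the 1 bits: 987 + 377 + 89 + 21 = 1474.

1474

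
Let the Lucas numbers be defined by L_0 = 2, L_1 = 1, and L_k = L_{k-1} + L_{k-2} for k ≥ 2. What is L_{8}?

47

Iterating the recurrence up to L_{4} = 7 and L_{3} = 4:
L_{5} = L_{4} + L_{3} = 7 + 4 = 11
L_{6} = L_{5} + L_{4} = 11 + 7 = 18
L_{7} = L_{6} + L_{5} = 18 + 11 = 29
L_{8} = L_{7} + L_{6} = 29 + 18 = 47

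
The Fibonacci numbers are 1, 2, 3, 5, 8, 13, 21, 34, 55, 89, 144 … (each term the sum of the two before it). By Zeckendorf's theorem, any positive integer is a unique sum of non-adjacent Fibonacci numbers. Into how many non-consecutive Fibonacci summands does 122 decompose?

122: greatest Fibonacci not exceeding it is 89, leaving 33
33: greatest Fibonacci not exceeding it is 21, leaving 12
12: greatest Fibonacci not exceeding it is 8, leaving 4
4: greatest Fibonacci not exceeding it is 3, leaving 1
1: greatest Fibonacci not exceeding it is 1, leaving 0
122 = 89 + 21 + 8 + 3 + 1, which has 5 terms.

5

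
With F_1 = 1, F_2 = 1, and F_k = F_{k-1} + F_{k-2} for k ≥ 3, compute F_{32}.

Iterating the recurrence up to F_{28} = 317811 and F_{27} = 196418:
F_{29} = F_{28} + F_{27} = 317811 + 196418 = 514229
F_{30} = F_{29} + F_{28} = 514229 + 317811 = 832040
F_{31} = F_{30} + F_{29} = 832040 + 514229 = 1346269
F_{32} = F_{31} + F_{30} = 1346269 + 832040 = 2178309

2178309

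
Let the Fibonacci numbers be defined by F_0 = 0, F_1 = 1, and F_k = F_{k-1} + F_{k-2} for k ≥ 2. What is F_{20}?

Iterating the recurrence up to F_{15} = 610 and F_{14} = 377:
F_{16} = F_{15} + F_{14} = 610 + 377 = 987
F_{17} = F_{16} + F_{15} = 987 + 610 = 1597
F_{18} = F_{17} + F_{16} = 1597 + 987 = 2584
F_{19} = F_{18} + F_{17} = 2584 + 1597 = 4181
F_{20} = F_{19} + F_{18} = 4181 + 2584 = 6765

6765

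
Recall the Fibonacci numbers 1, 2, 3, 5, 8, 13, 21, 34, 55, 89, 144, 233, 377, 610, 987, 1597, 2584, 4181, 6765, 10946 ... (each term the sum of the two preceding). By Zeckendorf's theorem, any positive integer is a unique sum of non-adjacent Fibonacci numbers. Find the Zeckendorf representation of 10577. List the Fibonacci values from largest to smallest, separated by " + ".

6765 ≤ 10577 < 10946, so take 6765; remainder 3812
2584 ≤ 3812 < 4181, so take 2584; remainder 1228
987 ≤ 1228 < 1597, so take 987; remainder 241
233 ≤ 241 < 377, so take 233; remainder 8
8 ≤ 8 < 13, so take 8; remainder 0
So 10577 = 6765 + 2584 + 987 + 233 + 8, with no two terms consecutive in the sequence.

6765 + 2584 + 987 + 233 + 8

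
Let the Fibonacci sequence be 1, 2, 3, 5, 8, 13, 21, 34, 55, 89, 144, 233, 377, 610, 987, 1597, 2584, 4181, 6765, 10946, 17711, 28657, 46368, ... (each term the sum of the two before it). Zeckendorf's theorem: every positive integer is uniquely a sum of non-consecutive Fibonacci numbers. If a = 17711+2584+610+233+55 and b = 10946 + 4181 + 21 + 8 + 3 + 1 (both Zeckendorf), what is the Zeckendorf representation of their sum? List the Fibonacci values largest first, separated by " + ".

The two numbers are 21193 and 15160, so their sum is 36353.
36353 − 28657 = 7696
7696 − 6765 = 931
931 − 610 = 321
321 − 233 = 88
88 − 55 = 33
33 − 21 = 12
12 − 8 = 4
4 − 3 = 1
1 − 1 = 0

28657 + 6765 + 610 + 233 + 55 + 21 + 8 + 3 + 1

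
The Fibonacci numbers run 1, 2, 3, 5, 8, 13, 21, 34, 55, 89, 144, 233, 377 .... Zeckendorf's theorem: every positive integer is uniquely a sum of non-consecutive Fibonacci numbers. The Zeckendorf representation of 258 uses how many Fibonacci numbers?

largest Fibonacci ≤ 258 is 233; 258 − 233 = 25
largest Fibonacci ≤ 25 is 21; 25 − 21 = 4
largest Fibonacci ≤ 4 is 3; 4 − 3 = 1
largest Fibonacci ≤ 1 is 1; 1 − 1 = 0
258 = 233 + 21 + 3 + 1, which has 4 terms.

4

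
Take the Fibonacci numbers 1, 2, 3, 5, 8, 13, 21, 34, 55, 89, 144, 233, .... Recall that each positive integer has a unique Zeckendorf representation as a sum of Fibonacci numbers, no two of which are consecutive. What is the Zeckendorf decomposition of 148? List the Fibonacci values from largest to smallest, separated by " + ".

144 + 3 + 1

Greedy algorithm:
subtract 144 from 148: 4 remains
subtract 3 from 4: 1 remains
subtract 1 from 1: 0 remains
So 148 = 144 + 3 + 1, with no two terms consecutive in the sequence.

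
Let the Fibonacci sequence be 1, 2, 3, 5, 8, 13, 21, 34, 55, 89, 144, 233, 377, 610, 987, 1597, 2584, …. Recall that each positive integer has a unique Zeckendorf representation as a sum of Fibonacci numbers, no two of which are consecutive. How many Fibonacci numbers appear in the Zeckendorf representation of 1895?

largest Fibonacci ≤ 1895 is 1597; 1895 − 1597 = 298
largest Fibonacci ≤ 298 is 233; 298 − 233 = 65
largest Fibonacci ≤ 65 is 55; 65 − 55 = 10
largest Fibonacci ≤ 10 is 8; 10 − 8 = 2
largest Fibonacci ≤ 2 is 2; 2 − 2 = 0
1895 = 1597 + 233 + 55 + 8 + 2, which has 5 terms.

5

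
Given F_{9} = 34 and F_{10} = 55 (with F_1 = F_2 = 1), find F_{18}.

By the doubling identity F_{2k} = F_k(2F_{k+1} − F_k): F_{18} = 34·(2·55 − 34) = 34·76 = 2584.

2584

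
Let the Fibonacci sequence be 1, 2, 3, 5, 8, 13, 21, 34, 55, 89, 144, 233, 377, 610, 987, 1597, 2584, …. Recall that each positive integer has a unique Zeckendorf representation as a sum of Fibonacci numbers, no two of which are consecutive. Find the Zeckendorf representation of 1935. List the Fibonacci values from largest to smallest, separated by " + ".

1935 − 1597 = 338
338 − 233 = 105
105 − 89 = 16
16 − 13 = 3
3 − 3 = 0
So 1935 = 1597 + 233 + 89 + 13 + 3, with no two terms consecutive in the sequence.

1597 + 233 + 89 + 13 + 3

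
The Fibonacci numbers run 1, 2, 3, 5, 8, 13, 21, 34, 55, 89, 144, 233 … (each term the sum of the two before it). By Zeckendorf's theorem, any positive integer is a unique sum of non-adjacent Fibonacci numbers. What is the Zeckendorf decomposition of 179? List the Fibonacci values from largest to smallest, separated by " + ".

144 + 34 + 1

Greedy algorithm:
144 ≤ 179 < 233, so take 144; remainder 35
34 ≤ 35 < 55, so take 34; remainder 1
1 ≤ 1 < 2, so take 1; remainder 0
So 179 = 144 + 34 + 1, with no two terms consecutive in the sequence.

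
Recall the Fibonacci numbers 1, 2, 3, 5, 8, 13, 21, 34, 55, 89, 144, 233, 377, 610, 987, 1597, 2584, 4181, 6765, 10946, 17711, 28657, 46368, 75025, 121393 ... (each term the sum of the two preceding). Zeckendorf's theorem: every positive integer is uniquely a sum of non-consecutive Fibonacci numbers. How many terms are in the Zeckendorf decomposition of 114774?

Repeatedly subtract the largest Fibonacci number that fits:
largest Fibonacci ≤ 114774 is 75025; 114774 − 75025 = 39749
largest Fibonacci ≤ 39749 is 28657; 39749 − 28657 = 11092
largest Fibonacci ≤ 11092 is 10946; 11092 − 10946 = 146
largest Fibonacci ≤ 146 is 144; 146 − 144 = 2
largest Fibonacci ≤ 2 is 2; 2 − 2 = 0
114774 = 75025 + 28657 + 10946 + 144 + 2, which has 5 terms.

5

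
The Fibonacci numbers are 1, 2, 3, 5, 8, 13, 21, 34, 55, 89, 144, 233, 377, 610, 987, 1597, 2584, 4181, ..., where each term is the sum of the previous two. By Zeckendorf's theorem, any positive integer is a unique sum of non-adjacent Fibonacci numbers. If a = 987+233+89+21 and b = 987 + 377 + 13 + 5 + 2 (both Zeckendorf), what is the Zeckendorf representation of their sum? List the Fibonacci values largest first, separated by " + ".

The two numbers are 1330 and 1384, so their sum is 2714.
take 2584 (≤ 2714); 2714 − 2584 = 130
take 89 (≤ 130); 130 − 89 = 41
take 34 (≤ 41); 41 − 34 = 7
take 5 (≤ 7); 7 − 5 = 2
take 2 (≤ 2); 2 − 2 = 0

2584 + 89 + 34 + 5 + 2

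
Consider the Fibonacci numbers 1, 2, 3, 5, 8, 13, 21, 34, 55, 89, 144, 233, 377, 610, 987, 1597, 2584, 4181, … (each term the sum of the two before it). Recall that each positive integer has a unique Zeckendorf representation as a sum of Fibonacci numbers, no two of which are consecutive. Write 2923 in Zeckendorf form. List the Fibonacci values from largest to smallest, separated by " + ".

Greedy algorithm:
2584 ≤ 2923 < 4181, so take 2584; remainder 339
233 ≤ 339 < 377, so take 233; remainder 106
89 ≤ 106 < 144, so take 89; remainder 17
13 ≤ 17 < 21, so take 13; remainder 4
3 ≤ 4 < 5, so take 3; remainder 1
1 ≤ 1 < 2, so take 1; remainder 0
So 2923 = 2584 + 233 + 89 + 13 + 3 + 1, with no two terms consecutive in the sequence.

2584 + 233 + 89 + 13 + 3 + 1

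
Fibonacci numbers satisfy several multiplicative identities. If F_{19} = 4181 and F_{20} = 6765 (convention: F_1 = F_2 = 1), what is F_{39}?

63245986

By F_{2k+1} = F_k² + F_{k+1}²: F_{39} = 4181² + 6765² = 17480761 + 45765225 = 63245986.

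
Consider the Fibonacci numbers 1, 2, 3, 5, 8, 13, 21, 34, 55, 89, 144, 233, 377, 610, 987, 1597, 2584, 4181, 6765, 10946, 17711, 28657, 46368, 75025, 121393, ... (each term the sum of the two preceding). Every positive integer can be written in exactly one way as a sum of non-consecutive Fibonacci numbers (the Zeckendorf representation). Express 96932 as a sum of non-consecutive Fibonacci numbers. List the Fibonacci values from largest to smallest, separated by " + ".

Greedily peel off the largest Fibonacci term at each step:
subtract 75025 from 96932: 21907 remains
subtract 17711 from 21907: 4196 remains
subtract 4181 from 4196: 15 remains
subtract 13 from 15: 2 remains
subtract 2 from 2: 0 remains
So 96932 = 75025 + 17711 + 4181 + 13 + 2, with no two terms consecutive in the sequence.

75025 + 17711 + 4181 + 13 + 2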